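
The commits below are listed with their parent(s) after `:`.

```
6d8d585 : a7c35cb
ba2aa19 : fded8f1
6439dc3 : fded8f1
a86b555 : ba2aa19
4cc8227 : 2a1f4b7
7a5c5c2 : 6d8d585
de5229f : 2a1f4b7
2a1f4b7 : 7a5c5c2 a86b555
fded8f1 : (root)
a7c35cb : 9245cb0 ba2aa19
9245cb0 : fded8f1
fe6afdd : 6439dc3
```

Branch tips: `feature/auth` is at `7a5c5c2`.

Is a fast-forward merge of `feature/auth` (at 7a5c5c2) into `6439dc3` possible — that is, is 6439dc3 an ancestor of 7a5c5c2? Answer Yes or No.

No

A fast-forward from 6439dc3 to 7a5c5c2 is possible iff 6439dc3 is an ancestor of 7a5c5c2.
Ancestors of 7a5c5c2: {6d8d585, 7a5c5c2, 9245cb0, a7c35cb, ba2aa19, fded8f1}.
6439dc3 is not among them, so fast-forward is not possible.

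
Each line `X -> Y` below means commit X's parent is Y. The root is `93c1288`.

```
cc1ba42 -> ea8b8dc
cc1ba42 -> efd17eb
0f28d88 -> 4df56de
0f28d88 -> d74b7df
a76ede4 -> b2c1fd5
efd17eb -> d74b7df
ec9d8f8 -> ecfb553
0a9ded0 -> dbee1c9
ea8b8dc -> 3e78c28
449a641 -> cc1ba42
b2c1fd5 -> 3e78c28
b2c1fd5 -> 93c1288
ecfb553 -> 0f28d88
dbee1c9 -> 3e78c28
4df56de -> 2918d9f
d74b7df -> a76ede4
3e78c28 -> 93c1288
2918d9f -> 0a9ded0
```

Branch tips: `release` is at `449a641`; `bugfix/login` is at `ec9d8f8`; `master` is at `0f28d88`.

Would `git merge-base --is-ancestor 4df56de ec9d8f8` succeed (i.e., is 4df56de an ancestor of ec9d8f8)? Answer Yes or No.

Yes

Ancestors of ec9d8f8 (commits reachable by following parents): {0a9ded0, 0f28d88, 2918d9f, 3e78c28, 4df56de, 93c1288, a76ede4, b2c1fd5, d74b7df, dbee1c9, ec9d8f8, ecfb553}.
4df56de is in that set, so it is an ancestor of ec9d8f8.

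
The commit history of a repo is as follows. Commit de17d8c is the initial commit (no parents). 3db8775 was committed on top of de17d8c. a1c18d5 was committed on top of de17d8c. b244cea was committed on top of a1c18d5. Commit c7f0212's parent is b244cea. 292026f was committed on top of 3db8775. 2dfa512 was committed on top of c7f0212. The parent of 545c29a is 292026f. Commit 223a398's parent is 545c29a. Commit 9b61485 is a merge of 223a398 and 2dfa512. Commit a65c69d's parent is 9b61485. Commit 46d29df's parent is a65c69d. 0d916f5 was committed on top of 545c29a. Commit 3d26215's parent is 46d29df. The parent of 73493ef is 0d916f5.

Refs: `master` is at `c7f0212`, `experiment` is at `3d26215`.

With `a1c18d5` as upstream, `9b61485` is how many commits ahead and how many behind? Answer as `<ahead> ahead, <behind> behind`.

Reachable from 9b61485: {223a398, 292026f, 2dfa512, 3db8775, 545c29a, 9b61485, a1c18d5, b244cea, c7f0212, de17d8c}.
Reachable from a1c18d5: {a1c18d5, de17d8c}.
Only in 9b61485's history (ahead): {223a398, 292026f, 2dfa512, 3db8775, 545c29a, 9b61485, b244cea, c7f0212} — 8.
Only in a1c18d5's history (behind): {} — 0.

8 ahead, 0 behind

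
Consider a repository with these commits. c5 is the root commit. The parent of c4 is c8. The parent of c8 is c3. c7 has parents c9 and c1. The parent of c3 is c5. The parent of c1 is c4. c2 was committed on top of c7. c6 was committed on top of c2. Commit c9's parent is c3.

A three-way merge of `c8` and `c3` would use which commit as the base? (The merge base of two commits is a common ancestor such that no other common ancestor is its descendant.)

c3

Ancestors of c8: {c3, c5, c8}.
Ancestors of c3: {c3, c5}.
Common ancestors: {c3, c5}.
Among these, c3 is not an ancestor of any other common ancestor — it is the merge base.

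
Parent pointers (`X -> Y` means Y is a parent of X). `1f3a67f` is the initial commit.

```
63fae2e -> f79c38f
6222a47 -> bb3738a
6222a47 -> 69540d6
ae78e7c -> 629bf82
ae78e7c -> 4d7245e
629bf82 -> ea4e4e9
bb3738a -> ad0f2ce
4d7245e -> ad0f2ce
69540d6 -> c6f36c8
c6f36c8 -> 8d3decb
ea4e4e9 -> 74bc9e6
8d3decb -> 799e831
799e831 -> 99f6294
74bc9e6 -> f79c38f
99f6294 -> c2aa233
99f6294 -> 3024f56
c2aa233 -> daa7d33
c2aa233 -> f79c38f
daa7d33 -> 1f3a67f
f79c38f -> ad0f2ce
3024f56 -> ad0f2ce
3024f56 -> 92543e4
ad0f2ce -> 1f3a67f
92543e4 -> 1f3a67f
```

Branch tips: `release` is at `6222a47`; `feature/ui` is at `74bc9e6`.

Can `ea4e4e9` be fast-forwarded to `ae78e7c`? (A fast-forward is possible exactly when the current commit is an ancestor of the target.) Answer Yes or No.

A fast-forward from ea4e4e9 to ae78e7c is possible iff ea4e4e9 is an ancestor of ae78e7c.
Ancestors of ae78e7c: {1f3a67f, 4d7245e, 629bf82, 74bc9e6, ad0f2ce, ae78e7c, ea4e4e9, f79c38f}.
ea4e4e9 is among them, so fast-forward is possible.

Yes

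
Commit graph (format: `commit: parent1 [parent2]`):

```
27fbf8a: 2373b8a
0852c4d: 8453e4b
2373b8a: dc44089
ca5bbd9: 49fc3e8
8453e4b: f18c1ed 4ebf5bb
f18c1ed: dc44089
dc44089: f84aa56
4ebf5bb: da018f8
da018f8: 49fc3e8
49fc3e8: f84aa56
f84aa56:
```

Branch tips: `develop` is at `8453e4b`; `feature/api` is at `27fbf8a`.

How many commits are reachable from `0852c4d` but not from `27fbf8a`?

6

Reachable from 0852c4d: {0852c4d, 49fc3e8, 4ebf5bb, 8453e4b, da018f8, dc44089, f18c1ed, f84aa56}.
Reachable from 27fbf8a: {2373b8a, 27fbf8a, dc44089, f84aa56}.
In 0852c4d's history but not 27fbf8a's: {0852c4d, 49fc3e8, 4ebf5bb, 8453e4b, da018f8, f18c1ed} — 6 commits.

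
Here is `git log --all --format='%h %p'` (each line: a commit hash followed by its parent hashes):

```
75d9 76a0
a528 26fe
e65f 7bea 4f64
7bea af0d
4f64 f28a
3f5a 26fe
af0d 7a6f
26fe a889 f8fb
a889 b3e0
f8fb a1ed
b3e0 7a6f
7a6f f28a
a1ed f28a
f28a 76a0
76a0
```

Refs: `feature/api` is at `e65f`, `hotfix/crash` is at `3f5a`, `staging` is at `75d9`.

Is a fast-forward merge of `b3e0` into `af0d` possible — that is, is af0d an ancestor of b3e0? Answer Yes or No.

A fast-forward from af0d to b3e0 is possible iff af0d is an ancestor of b3e0.
Ancestors of b3e0: {76a0, 7a6f, b3e0, f28a}.
af0d is not among them, so fast-forward is not possible.

No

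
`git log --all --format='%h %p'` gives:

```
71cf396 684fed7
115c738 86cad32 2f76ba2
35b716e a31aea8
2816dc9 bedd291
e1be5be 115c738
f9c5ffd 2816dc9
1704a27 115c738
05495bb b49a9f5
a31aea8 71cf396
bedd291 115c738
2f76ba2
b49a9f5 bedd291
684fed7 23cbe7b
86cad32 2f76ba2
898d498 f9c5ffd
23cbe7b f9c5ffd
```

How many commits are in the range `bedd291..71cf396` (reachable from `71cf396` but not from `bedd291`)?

5

Reachable from 71cf396: {115c738, 23cbe7b, 2816dc9, 2f76ba2, 684fed7, 71cf396, 86cad32, bedd291, f9c5ffd}.
Reachable from bedd291: {115c738, 2f76ba2, 86cad32, bedd291}.
In 71cf396's history but not bedd291's: {23cbe7b, 2816dc9, 684fed7, 71cf396, f9c5ffd} — 5 commits.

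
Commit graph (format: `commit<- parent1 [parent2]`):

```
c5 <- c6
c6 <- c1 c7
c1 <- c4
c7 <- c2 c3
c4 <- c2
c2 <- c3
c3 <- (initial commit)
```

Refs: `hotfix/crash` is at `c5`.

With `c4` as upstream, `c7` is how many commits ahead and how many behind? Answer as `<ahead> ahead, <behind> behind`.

Reachable from c7: {c2, c3, c7}.
Reachable from c4: {c2, c3, c4}.
Only in c7's history (ahead): {c7} — 1.
Only in c4's history (behind): {c4} — 1.

1 ahead, 1 behind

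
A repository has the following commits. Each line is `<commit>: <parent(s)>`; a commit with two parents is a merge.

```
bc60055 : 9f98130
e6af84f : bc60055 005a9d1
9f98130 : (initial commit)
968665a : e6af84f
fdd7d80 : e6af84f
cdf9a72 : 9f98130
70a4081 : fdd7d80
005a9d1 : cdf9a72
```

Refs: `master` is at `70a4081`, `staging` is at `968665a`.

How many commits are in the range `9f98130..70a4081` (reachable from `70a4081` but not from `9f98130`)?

6

Reachable from 70a4081: {005a9d1, 70a4081, 9f98130, bc60055, cdf9a72, e6af84f, fdd7d80}.
Reachable from 9f98130: {9f98130}.
In 70a4081's history but not 9f98130's: {005a9d1, 70a4081, bc60055, cdf9a72, e6af84f, fdd7d80} — 6 commits.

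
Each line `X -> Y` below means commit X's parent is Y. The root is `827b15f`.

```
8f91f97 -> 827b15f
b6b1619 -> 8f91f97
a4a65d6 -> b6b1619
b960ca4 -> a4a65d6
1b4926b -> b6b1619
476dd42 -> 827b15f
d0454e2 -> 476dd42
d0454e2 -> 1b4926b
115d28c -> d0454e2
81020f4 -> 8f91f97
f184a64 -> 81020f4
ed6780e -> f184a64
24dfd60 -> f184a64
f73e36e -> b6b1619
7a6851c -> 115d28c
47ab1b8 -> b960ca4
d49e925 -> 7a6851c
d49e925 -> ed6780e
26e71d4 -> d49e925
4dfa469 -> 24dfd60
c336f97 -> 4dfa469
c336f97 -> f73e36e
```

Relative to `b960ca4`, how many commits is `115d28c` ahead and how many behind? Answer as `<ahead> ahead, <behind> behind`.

4 ahead, 2 behind

Reachable from 115d28c: {115d28c, 1b4926b, 476dd42, 827b15f, 8f91f97, b6b1619, d0454e2}.
Reachable from b960ca4: {827b15f, 8f91f97, a4a65d6, b6b1619, b960ca4}.
Only in 115d28c's history (ahead): {115d28c, 1b4926b, 476dd42, d0454e2} — 4.
Only in b960ca4's history (behind): {a4a65d6, b960ca4} — 2.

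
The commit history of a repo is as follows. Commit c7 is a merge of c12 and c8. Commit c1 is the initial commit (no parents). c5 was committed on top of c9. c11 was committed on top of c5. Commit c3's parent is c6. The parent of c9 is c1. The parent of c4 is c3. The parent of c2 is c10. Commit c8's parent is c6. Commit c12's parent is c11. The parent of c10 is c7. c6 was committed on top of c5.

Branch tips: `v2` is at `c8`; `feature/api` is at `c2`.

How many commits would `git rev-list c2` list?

10

Walking parent pointers from c2: reachable set = {c1, c10, c11, c12, c2, c5, c6, c7, c8, c9}.
That is 10 commits.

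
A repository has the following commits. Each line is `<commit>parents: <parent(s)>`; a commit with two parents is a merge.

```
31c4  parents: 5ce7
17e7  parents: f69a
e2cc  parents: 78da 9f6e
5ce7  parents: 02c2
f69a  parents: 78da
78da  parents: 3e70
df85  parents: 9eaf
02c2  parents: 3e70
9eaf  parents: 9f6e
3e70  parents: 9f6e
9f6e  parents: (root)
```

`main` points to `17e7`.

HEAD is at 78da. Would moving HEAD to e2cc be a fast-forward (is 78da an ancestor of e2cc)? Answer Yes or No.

A fast-forward from 78da to e2cc is possible iff 78da is an ancestor of e2cc.
Ancestors of e2cc: {3e70, 78da, 9f6e, e2cc}.
78da is among them, so fast-forward is possible.

Yes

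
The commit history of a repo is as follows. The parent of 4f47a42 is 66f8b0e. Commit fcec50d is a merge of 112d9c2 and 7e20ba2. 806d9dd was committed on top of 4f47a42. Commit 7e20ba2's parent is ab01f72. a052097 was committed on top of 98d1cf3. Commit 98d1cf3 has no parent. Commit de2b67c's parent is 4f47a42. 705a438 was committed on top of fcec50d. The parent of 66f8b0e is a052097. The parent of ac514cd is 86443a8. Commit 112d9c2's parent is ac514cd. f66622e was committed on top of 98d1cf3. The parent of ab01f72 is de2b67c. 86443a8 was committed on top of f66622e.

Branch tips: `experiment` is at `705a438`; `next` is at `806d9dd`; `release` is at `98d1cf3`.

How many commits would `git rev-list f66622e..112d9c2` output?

3

Reachable from 112d9c2: {112d9c2, 86443a8, 98d1cf3, ac514cd, f66622e}.
Reachable from f66622e: {98d1cf3, f66622e}.
In 112d9c2's history but not f66622e's: {112d9c2, 86443a8, ac514cd} — 3 commits.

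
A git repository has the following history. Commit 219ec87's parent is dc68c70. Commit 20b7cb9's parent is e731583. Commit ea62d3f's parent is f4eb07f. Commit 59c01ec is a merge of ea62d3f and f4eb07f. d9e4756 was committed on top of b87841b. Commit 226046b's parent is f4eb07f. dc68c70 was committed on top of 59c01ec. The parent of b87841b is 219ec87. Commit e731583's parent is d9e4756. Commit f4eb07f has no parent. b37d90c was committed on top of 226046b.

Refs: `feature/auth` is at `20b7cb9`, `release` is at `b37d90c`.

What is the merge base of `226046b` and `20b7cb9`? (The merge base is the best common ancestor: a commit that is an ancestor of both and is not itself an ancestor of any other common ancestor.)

Ancestors of 226046b: {226046b, f4eb07f}.
Ancestors of 20b7cb9: {20b7cb9, 219ec87, 59c01ec, b87841b, d9e4756, dc68c70, e731583, ea62d3f, f4eb07f}.
Common ancestors: {f4eb07f}.
The only common ancestor is f4eb07f, so it is the merge base.

f4eb07f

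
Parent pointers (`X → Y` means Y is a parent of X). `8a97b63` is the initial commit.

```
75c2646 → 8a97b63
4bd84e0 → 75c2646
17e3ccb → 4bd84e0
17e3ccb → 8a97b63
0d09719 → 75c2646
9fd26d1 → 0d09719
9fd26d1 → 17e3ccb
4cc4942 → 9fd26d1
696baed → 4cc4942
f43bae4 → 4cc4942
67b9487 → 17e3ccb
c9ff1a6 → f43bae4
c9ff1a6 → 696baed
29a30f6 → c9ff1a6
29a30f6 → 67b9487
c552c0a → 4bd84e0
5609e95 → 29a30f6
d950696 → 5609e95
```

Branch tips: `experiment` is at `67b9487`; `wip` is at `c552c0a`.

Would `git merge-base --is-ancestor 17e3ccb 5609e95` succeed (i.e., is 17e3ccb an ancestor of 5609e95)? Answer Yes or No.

Ancestors of 5609e95 (commits reachable by following parents): {0d09719, 17e3ccb, 29a30f6, 4bd84e0, 4cc4942, 5609e95, 67b9487, 696baed, 75c2646, 8a97b63, 9fd26d1, c9ff1a6, f43bae4}.
17e3ccb is in that set, so it is an ancestor of 5609e95.

Yes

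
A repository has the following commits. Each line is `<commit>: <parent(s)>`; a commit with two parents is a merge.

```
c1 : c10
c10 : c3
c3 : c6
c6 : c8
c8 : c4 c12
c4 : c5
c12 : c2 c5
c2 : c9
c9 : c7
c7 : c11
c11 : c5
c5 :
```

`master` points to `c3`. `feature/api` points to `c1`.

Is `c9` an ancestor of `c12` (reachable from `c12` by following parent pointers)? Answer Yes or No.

Ancestors of c12 (commits reachable by following parents): {c11, c12, c2, c5, c7, c9}.
c9 is in that set, so it is an ancestor of c12.

Yes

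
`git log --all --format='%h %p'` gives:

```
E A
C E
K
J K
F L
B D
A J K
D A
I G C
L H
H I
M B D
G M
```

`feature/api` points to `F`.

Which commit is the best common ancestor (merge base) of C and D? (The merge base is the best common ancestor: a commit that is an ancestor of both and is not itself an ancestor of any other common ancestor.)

Ancestors of C: {A, C, E, J, K}.
Ancestors of D: {A, D, J, K}.
Common ancestors: {A, J, K}.
Among these, A is not an ancestor of any other common ancestor — it is the merge base.

A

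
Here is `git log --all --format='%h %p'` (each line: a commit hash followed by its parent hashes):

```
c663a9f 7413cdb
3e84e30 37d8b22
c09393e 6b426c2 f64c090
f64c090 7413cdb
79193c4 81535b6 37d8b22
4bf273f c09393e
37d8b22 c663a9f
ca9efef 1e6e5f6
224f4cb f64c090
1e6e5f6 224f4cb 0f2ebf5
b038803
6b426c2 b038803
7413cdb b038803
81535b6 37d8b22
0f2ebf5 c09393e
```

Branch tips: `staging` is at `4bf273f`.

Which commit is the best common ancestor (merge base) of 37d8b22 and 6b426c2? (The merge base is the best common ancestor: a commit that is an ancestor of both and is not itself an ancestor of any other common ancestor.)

b038803

Ancestors of 37d8b22: {37d8b22, 7413cdb, b038803, c663a9f}.
Ancestors of 6b426c2: {6b426c2, b038803}.
Common ancestors: {b038803}.
The only common ancestor is b038803, so it is the merge base.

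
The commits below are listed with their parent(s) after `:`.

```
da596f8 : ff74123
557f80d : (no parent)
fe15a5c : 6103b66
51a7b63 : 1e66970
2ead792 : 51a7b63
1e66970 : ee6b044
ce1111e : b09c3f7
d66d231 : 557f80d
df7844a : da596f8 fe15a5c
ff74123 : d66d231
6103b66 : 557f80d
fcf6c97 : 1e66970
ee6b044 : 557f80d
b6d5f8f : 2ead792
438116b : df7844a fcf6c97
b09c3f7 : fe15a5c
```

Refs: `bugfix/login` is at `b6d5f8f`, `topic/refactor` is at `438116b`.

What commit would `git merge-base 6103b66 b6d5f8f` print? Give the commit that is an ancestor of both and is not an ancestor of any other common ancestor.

557f80d

Ancestors of 6103b66: {557f80d, 6103b66}.
Ancestors of b6d5f8f: {1e66970, 2ead792, 51a7b63, 557f80d, b6d5f8f, ee6b044}.
Common ancestors: {557f80d}.
The only common ancestor is 557f80d, so it is the merge base.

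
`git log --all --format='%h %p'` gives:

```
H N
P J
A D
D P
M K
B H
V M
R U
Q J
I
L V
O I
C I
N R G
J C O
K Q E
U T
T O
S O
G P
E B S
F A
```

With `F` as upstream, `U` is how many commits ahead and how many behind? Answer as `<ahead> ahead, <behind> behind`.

2 ahead, 6 behind

Reachable from U: {I, O, T, U}.
Reachable from F: {A, C, D, F, I, J, O, P}.
Only in U's history (ahead): {T, U} — 2.
Only in F's history (behind): {A, C, D, F, J, P} — 6.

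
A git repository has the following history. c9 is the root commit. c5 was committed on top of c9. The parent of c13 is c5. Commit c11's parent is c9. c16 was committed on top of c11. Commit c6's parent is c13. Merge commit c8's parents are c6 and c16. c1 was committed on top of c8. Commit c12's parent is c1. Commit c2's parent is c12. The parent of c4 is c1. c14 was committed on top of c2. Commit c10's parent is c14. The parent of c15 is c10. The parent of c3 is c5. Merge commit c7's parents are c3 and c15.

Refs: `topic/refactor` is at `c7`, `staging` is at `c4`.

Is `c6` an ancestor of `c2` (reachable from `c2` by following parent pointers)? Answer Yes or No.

Ancestors of c2 (commits reachable by following parents): {c1, c11, c12, c13, c16, c2, c5, c6, c8, c9}.
c6 is in that set, so it is an ancestor of c2.

Yes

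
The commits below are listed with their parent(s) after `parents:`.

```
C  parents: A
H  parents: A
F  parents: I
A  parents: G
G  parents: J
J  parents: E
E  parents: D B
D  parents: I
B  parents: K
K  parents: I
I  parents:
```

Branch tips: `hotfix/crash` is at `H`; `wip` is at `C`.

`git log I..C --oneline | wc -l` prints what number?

Reachable from C: {A, B, C, D, E, G, I, J, K}.
Reachable from I: {I}.
In C's history but not I's: {A, B, C, D, E, G, J, K} — 8 commits.

8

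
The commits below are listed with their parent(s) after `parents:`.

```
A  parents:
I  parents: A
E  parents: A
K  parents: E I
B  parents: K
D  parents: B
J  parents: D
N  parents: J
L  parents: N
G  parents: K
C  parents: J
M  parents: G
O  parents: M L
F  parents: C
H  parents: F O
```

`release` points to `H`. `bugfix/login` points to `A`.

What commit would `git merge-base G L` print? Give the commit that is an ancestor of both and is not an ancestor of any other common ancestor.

Ancestors of G: {A, E, G, I, K}.
Ancestors of L: {A, B, D, E, I, J, K, L, N}.
Common ancestors: {A, E, I, K}.
Among these, K is not an ancestor of any other common ancestor — it is the merge base.

K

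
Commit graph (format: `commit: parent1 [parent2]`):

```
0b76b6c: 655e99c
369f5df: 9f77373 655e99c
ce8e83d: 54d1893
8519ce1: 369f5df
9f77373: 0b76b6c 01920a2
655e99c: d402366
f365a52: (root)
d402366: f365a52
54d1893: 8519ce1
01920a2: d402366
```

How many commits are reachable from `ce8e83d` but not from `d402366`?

Reachable from ce8e83d: {01920a2, 0b76b6c, 369f5df, 54d1893, 655e99c, 8519ce1, 9f77373, ce8e83d, d402366, f365a52}.
Reachable from d402366: {d402366, f365a52}.
In ce8e83d's history but not d402366's: {01920a2, 0b76b6c, 369f5df, 54d1893, 655e99c, 8519ce1, 9f77373, ce8e83d} — 8 commits.

8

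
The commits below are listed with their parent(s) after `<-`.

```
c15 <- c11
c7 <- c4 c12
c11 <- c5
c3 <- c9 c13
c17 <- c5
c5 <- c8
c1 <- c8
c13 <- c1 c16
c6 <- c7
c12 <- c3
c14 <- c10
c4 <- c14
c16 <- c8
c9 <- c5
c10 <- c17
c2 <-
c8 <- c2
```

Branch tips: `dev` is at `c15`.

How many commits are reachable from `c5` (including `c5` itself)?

Walking parent pointers from c5: reachable set = {c2, c5, c8}.
That is 3 commits.

3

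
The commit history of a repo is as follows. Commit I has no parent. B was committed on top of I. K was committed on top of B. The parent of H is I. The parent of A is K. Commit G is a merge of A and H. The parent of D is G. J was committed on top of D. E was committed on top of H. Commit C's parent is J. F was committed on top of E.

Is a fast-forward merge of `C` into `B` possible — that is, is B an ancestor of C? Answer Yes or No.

Yes

A fast-forward from B to C is possible iff B is an ancestor of C.
Ancestors of C: {A, B, C, D, G, H, I, J, K}.
B is among them, so fast-forward is possible.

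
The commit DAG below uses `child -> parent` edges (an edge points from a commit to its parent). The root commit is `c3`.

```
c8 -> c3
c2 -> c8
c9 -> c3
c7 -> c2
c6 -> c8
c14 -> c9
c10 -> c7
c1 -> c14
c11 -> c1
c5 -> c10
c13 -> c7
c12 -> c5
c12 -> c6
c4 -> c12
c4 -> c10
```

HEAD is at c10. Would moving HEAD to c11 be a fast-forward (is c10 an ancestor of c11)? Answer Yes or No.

A fast-forward from c10 to c11 is possible iff c10 is an ancestor of c11.
Ancestors of c11: {c1, c11, c14, c3, c9}.
c10 is not among them, so fast-forward is not possible.

No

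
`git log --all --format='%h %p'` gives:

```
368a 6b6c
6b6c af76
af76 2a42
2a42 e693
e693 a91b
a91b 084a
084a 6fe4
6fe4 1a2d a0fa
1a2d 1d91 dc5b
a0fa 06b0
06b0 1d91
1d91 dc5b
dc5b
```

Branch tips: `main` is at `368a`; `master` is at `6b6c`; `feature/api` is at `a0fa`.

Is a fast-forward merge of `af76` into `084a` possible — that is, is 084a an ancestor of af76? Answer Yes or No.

A fast-forward from 084a to af76 is possible iff 084a is an ancestor of af76.
Ancestors of af76: {06b0, 084a, 1a2d, 1d91, 2a42, 6fe4, a0fa, a91b, af76, dc5b, e693}.
084a is among them, so fast-forward is possible.

Yes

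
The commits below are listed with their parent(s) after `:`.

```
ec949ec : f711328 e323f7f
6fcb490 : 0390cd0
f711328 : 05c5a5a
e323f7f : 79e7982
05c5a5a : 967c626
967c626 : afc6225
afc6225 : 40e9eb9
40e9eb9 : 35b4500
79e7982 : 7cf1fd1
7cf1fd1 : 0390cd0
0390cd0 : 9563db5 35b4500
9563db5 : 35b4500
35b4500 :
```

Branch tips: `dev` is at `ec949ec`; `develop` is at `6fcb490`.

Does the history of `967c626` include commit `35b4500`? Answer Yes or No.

Yes

Ancestors of 967c626 (commits reachable by following parents): {35b4500, 40e9eb9, 967c626, afc6225}.
35b4500 is in that set, so it is an ancestor of 967c626.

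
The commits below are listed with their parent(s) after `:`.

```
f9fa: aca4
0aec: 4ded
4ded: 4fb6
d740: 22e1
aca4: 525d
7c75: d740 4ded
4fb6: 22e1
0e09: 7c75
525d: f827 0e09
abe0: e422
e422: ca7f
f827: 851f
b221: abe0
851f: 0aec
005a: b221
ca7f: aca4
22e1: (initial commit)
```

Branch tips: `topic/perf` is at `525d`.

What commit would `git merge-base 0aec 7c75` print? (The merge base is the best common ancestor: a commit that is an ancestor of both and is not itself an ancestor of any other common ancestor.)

4ded

Ancestors of 0aec: {0aec, 22e1, 4ded, 4fb6}.
Ancestors of 7c75: {22e1, 4ded, 4fb6, 7c75, d740}.
Common ancestors: {22e1, 4ded, 4fb6}.
Among these, 4ded is not an ancestor of any other common ancestor — it is the merge base.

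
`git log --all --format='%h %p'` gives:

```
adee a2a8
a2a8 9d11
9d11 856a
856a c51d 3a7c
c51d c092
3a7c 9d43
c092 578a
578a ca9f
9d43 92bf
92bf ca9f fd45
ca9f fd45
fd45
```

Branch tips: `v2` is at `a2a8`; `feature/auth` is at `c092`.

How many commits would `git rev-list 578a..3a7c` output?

3

Reachable from 3a7c: {3a7c, 92bf, 9d43, ca9f, fd45}.
Reachable from 578a: {578a, ca9f, fd45}.
In 3a7c's history but not 578a's: {3a7c, 92bf, 9d43} — 3 commits.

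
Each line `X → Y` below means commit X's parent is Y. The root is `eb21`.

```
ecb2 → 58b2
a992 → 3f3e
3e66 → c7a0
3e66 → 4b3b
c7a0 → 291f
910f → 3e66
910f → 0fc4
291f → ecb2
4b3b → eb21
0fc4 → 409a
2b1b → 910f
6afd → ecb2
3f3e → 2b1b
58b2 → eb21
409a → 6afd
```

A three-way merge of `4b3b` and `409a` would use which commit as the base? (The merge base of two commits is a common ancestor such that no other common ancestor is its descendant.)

Ancestors of 4b3b: {4b3b, eb21}.
Ancestors of 409a: {409a, 58b2, 6afd, eb21, ecb2}.
Common ancestors: {eb21}.
The only common ancestor is eb21, so it is the merge base.

eb21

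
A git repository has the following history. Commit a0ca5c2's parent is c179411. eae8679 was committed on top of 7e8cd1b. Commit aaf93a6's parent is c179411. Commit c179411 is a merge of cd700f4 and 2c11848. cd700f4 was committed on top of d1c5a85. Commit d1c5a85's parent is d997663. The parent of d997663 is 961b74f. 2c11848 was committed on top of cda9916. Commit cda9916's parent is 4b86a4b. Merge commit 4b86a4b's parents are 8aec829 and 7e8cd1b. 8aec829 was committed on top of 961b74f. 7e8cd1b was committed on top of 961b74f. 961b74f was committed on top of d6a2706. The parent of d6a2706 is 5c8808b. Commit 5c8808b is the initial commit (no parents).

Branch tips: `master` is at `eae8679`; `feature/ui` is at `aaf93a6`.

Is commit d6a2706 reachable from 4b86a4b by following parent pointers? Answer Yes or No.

Ancestors of 4b86a4b (commits reachable by following parents): {4b86a4b, 5c8808b, 7e8cd1b, 8aec829, 961b74f, d6a2706}.
d6a2706 is in that set, so it is an ancestor of 4b86a4b.

Yes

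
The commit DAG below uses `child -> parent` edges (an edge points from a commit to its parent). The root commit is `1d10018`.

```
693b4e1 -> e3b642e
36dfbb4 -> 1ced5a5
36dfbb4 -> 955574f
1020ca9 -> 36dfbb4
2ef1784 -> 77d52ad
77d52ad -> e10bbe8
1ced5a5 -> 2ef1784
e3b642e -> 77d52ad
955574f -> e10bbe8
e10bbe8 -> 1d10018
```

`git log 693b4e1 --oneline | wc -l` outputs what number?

Walking parent pointers from 693b4e1: reachable set = {1d10018, 693b4e1, 77d52ad, e10bbe8, e3b642e}.
That is 5 commits.

5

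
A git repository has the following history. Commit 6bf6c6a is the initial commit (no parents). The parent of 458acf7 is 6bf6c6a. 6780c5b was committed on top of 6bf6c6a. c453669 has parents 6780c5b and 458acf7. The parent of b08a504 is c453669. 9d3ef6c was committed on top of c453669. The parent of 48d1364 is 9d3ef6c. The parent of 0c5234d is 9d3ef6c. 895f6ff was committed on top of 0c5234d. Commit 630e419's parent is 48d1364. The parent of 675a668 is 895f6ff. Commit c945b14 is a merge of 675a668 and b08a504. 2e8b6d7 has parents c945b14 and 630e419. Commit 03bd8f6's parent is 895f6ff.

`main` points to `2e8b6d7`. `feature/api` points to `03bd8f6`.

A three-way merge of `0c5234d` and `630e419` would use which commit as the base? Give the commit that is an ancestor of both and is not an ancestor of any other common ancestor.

Ancestors of 0c5234d: {0c5234d, 458acf7, 6780c5b, 6bf6c6a, 9d3ef6c, c453669}.
Ancestors of 630e419: {458acf7, 48d1364, 630e419, 6780c5b, 6bf6c6a, 9d3ef6c, c453669}.
Common ancestors: {458acf7, 6780c5b, 6bf6c6a, 9d3ef6c, c453669}.
Among these, 9d3ef6c is not an ancestor of any other common ancestor — it is the merge base.

9d3ef6c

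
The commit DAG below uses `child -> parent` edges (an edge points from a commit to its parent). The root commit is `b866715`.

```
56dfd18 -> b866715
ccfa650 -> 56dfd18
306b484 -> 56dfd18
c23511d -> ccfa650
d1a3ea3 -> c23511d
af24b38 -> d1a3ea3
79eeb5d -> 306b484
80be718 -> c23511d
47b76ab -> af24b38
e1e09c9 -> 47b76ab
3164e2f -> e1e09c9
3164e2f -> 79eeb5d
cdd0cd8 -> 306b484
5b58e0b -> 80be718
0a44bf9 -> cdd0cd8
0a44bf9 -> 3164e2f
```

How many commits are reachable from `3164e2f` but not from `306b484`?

8

Reachable from 3164e2f: {306b484, 3164e2f, 47b76ab, 56dfd18, 79eeb5d, af24b38, b866715, c23511d, ccfa650, d1a3ea3, e1e09c9}.
Reachable from 306b484: {306b484, 56dfd18, b866715}.
In 3164e2f's history but not 306b484's: {3164e2f, 47b76ab, 79eeb5d, af24b38, c23511d, ccfa650, d1a3ea3, e1e09c9} — 8 commits.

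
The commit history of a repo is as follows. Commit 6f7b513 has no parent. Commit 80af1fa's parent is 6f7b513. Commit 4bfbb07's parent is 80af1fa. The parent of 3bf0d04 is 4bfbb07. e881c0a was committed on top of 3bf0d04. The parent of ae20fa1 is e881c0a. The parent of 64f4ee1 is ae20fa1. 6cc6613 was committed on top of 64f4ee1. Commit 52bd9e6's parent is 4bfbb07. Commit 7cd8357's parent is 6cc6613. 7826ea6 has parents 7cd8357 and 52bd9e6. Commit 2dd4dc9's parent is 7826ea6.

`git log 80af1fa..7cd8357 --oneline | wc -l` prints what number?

7

Reachable from 7cd8357: {3bf0d04, 4bfbb07, 64f4ee1, 6cc6613, 6f7b513, 7cd8357, 80af1fa, ae20fa1, e881c0a}.
Reachable from 80af1fa: {6f7b513, 80af1fa}.
In 7cd8357's history but not 80af1fa's: {3bf0d04, 4bfbb07, 64f4ee1, 6cc6613, 7cd8357, ae20fa1, e881c0a} — 7 commits.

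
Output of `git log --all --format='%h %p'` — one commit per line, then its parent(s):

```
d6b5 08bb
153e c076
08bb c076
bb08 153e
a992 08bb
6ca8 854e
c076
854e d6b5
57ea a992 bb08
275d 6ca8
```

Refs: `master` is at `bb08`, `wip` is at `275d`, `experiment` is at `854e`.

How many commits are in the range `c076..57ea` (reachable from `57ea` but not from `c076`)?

Reachable from 57ea: {08bb, 153e, 57ea, a992, bb08, c076}.
Reachable from c076: {c076}.
In 57ea's history but not c076's: {08bb, 153e, 57ea, a992, bb08} — 5 commits.

5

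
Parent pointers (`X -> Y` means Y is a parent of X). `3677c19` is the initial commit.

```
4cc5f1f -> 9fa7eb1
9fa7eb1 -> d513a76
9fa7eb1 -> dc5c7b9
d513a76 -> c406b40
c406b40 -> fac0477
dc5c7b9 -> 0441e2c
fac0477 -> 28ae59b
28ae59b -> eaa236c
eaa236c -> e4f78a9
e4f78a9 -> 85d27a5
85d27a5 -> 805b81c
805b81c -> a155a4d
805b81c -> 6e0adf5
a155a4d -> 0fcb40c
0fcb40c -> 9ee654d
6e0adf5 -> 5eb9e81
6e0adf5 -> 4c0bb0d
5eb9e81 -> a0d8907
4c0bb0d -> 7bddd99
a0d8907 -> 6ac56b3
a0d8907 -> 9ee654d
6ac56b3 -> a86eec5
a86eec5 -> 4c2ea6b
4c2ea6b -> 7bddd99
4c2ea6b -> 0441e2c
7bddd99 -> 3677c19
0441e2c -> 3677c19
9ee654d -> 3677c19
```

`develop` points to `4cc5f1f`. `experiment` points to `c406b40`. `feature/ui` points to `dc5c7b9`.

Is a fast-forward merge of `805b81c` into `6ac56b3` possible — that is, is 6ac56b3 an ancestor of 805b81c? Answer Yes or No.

Yes

A fast-forward from 6ac56b3 to 805b81c is possible iff 6ac56b3 is an ancestor of 805b81c.
Ancestors of 805b81c: {0441e2c, 0fcb40c, 3677c19, 4c0bb0d, 4c2ea6b, 5eb9e81, 6ac56b3, 6e0adf5, 7bddd99, 805b81c, 9ee654d, a0d8907, a155a4d, a86eec5}.
6ac56b3 is among them, so fast-forward is possible.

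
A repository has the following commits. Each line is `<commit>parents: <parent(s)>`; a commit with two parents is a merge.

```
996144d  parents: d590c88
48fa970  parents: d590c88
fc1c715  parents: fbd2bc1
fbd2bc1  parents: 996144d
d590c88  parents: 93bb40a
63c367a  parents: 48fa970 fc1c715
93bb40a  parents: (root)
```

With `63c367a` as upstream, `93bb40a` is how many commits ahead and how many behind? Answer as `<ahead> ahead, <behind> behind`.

Reachable from 93bb40a: {93bb40a}.
Reachable from 63c367a: {48fa970, 63c367a, 93bb40a, 996144d, d590c88, fbd2bc1, fc1c715}.
Only in 93bb40a's history (ahead): {} — 0.
Only in 63c367a's history (behind): {48fa970, 63c367a, 996144d, d590c88, fbd2bc1, fc1c715} — 6.

0 ahead, 6 behind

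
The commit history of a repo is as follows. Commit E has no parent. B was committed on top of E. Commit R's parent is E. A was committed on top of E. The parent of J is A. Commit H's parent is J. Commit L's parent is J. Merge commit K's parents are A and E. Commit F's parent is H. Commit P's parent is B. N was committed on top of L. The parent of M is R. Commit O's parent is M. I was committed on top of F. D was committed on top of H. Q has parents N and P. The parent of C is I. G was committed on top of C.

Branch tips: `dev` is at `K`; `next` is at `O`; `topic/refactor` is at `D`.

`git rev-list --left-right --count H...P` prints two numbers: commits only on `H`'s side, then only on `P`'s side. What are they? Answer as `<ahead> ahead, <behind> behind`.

3 ahead, 2 behind

Reachable from H: {A, E, H, J}.
Reachable from P: {B, E, P}.
Only in H's history (ahead): {A, H, J} — 3.
Only in P's history (behind): {B, P} — 2.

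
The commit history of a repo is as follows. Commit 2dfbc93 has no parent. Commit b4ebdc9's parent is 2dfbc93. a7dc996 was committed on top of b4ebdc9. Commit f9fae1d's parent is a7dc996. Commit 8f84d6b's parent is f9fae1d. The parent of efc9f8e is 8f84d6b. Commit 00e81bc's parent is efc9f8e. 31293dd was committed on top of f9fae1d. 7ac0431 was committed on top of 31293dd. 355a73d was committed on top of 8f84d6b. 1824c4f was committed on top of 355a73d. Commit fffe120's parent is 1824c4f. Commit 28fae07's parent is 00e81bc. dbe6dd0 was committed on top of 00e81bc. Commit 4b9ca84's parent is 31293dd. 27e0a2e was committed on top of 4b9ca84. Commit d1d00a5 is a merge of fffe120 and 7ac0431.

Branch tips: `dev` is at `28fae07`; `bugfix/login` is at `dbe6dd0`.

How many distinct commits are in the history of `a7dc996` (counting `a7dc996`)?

3

Walking parent pointers from a7dc996: reachable set = {2dfbc93, a7dc996, b4ebdc9}.
That is 3 commits.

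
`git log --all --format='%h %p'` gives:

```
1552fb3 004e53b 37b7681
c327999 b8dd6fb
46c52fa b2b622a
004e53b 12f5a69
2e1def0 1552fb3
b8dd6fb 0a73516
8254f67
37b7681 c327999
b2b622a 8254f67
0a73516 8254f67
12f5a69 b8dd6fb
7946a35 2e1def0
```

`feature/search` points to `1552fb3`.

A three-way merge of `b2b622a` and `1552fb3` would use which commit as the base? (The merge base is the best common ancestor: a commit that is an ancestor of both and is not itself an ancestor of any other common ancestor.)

Ancestors of b2b622a: {8254f67, b2b622a}.
Ancestors of 1552fb3: {004e53b, 0a73516, 12f5a69, 1552fb3, 37b7681, 8254f67, b8dd6fb, c327999}.
Common ancestors: {8254f67}.
The only common ancestor is 8254f67, so it is the merge base.

8254f67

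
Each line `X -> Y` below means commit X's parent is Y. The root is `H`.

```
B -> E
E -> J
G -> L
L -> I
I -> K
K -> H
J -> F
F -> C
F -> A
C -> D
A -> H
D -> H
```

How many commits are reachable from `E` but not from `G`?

6

Reachable from E: {A, C, D, E, F, H, J}.
Reachable from G: {G, H, I, K, L}.
In E's history but not G's: {A, C, D, E, F, J} — 6 commits.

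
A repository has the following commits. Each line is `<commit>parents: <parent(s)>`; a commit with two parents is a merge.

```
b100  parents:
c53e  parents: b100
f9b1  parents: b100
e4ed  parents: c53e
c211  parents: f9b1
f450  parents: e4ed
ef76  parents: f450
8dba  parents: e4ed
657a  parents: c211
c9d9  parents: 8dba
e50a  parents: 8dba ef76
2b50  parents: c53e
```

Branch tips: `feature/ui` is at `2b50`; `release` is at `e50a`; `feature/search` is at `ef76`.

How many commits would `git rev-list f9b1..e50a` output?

Reachable from e50a: {8dba, b100, c53e, e4ed, e50a, ef76, f450}.
Reachable from f9b1: {b100, f9b1}.
In e50a's history but not f9b1's: {8dba, c53e, e4ed, e50a, ef76, f450} — 6 commits.

6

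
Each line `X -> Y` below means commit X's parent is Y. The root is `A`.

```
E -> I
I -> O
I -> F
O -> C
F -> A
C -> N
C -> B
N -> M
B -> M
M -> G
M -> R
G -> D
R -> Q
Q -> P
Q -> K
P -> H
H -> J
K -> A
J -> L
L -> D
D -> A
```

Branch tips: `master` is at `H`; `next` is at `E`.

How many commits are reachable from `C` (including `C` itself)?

14

Walking parent pointers from C: reachable set = {A, B, C, D, G, H, J, K, L, M, N, P, Q, R}.
That is 14 commits.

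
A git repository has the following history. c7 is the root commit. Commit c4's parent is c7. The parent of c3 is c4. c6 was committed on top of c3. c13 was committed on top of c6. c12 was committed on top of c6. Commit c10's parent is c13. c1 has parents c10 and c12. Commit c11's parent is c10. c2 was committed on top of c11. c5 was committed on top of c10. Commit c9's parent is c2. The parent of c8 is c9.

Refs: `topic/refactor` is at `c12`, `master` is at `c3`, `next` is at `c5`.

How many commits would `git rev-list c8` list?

Walking parent pointers from c8: reachable set = {c10, c11, c13, c2, c3, c4, c6, c7, c8, c9}.
That is 10 commits.

10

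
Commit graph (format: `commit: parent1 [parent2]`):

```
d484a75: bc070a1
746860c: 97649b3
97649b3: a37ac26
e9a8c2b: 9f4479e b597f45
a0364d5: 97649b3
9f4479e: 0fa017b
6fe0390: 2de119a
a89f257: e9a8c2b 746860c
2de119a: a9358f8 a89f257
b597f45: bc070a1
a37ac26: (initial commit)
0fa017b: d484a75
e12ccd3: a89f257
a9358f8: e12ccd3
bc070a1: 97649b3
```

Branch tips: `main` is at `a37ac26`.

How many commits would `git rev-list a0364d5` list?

3

Walking parent pointers from a0364d5: reachable set = {97649b3, a0364d5, a37ac26}.
That is 3 commits.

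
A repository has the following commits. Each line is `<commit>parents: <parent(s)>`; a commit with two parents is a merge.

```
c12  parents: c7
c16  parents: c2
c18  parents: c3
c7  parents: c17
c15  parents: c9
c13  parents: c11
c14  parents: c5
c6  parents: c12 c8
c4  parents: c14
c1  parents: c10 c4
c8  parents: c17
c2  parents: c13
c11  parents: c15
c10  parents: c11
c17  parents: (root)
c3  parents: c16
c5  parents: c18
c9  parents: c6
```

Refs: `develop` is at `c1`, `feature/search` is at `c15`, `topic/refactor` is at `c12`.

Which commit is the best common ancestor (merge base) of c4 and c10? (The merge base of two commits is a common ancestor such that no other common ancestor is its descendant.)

Ancestors of c4: {c11, c12, c13, c14, c15, c16, c17, c18, c2, c3, c4, c5, c6, c7, c8, c9}.
Ancestors of c10: {c10, c11, c12, c15, c17, c6, c7, c8, c9}.
Common ancestors: {c11, c12, c15, c17, c6, c7, c8, c9}.
Among these, c11 is not an ancestor of any other common ancestor — it is the merge base.

c11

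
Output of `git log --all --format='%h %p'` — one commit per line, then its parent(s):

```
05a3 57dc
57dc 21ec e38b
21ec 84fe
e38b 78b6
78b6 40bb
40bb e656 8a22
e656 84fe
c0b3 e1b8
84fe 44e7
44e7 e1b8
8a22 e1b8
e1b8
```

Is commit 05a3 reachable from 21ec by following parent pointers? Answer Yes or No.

Ancestors of 21ec: {21ec, 44e7, 84fe, e1b8}.
05a3 is not in that set, so it is not an ancestor of 21ec.

No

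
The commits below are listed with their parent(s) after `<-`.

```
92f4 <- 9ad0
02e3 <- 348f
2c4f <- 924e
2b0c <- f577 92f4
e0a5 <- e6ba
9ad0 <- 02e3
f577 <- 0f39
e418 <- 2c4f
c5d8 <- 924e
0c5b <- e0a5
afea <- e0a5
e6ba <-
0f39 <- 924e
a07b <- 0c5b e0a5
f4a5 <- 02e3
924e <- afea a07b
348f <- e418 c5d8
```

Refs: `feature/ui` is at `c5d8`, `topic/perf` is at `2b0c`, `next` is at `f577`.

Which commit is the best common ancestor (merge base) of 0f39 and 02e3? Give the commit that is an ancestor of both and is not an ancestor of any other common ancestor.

924e

Ancestors of 0f39: {0c5b, 0f39, 924e, a07b, afea, e0a5, e6ba}.
Ancestors of 02e3: {02e3, 0c5b, 2c4f, 348f, 924e, a07b, afea, c5d8, e0a5, e418, e6ba}.
Common ancestors: {0c5b, 924e, a07b, afea, e0a5, e6ba}.
Among these, 924e is not an ancestor of any other common ancestor — it is the merge base.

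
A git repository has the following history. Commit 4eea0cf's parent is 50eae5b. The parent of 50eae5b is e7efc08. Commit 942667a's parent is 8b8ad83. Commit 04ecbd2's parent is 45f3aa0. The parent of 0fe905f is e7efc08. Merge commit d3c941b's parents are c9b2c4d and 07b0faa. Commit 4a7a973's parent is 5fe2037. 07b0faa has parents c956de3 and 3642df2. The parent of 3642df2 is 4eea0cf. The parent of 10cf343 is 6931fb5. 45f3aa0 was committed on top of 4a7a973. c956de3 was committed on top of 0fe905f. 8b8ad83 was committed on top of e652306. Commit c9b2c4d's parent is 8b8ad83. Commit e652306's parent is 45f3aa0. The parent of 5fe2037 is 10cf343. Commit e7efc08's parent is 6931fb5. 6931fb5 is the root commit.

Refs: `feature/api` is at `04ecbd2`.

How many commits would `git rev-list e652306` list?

Walking parent pointers from e652306: reachable set = {10cf343, 45f3aa0, 4a7a973, 5fe2037, 6931fb5, e652306}.
That is 6 commits.

6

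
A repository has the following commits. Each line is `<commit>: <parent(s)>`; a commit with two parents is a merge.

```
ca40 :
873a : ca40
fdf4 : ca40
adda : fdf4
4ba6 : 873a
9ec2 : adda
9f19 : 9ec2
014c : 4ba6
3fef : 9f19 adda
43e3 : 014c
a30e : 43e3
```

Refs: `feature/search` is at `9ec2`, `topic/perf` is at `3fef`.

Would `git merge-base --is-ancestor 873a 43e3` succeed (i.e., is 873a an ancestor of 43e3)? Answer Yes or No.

Yes

Ancestors of 43e3 (commits reachable by following parents): {014c, 43e3, 4ba6, 873a, ca40}.
873a is in that set, so it is an ancestor of 43e3.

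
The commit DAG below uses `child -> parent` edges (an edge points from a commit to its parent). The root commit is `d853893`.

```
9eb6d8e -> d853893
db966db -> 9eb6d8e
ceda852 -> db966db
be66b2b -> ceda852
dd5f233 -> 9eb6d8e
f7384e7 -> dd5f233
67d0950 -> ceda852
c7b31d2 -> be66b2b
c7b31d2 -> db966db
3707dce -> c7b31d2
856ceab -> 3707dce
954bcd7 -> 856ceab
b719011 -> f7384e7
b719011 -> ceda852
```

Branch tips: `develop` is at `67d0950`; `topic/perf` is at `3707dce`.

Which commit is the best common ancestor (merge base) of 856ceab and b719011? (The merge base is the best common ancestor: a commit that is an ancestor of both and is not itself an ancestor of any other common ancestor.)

ceda852

Ancestors of 856ceab: {3707dce, 856ceab, 9eb6d8e, be66b2b, c7b31d2, ceda852, d853893, db966db}.
Ancestors of b719011: {9eb6d8e, b719011, ceda852, d853893, db966db, dd5f233, f7384e7}.
Common ancestors: {9eb6d8e, ceda852, d853893, db966db}.
Among these, ceda852 is not an ancestor of any other common ancestor — it is the merge base.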